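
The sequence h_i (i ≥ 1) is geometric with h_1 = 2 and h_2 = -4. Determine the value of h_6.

Common ratio r = -2.
h_i = 2·(-2)^(i-1).
h_6 = 2·(-2)^5 = -64.

-64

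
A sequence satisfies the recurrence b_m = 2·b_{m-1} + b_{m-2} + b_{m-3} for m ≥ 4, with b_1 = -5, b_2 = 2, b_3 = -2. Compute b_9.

b_4 = -7  b_5 = -14  b_6 = -37  b_7 = -95  b_8 = -241  b_9 = -614.

-614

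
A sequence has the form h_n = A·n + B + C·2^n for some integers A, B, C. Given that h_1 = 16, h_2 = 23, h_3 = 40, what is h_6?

311

The three given values yield: A + B + 2C = 16; 2A + B + 4C = 23; 3A + B + 8C = 40.
Subtracting the first from the second: A + 2C = 7.
Subtracting the second from the third: A + 4C = 17.
Solving: C = 5, A = -3, then B = 9.
Hence h_6 = -3·6 + 9 + 5·64 = 311.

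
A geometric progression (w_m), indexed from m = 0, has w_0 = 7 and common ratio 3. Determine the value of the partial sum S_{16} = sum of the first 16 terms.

150663520

w_m = 7·3^(m-0).
S = 7·(3^16 - 1)/(3 - 1) = 7·(43046721 - 1)/(2) = 150663520.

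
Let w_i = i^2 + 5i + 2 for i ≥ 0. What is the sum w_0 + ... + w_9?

Over i = 0..9: Σi = 45, Σi² = 285.
Total = (1)·285 + (5)·45 + (2)·10 = 530.

530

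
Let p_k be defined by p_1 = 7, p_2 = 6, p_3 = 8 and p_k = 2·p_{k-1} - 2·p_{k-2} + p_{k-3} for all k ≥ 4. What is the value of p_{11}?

Iterate the recurrence:
p_4 = 11; p_5 = 12; p_6 = 10; p_7 = 7; p_8 = 6; p_9 = 8; p_{10} = 11; p_{11} = 12.

12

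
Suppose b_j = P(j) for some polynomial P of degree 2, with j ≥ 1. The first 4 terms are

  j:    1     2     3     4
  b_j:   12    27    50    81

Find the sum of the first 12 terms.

2894

1st diffs: 15, 23, 31.
2nd diffs: 8, 8 (constant).
Newton forward-difference form: b_j = 12 + 15·C(j-1,1) + 8·C(j-1,2).
Continuing: …, 120, 167, 222, 285, …, b_{12} = 617.
Summing j = 1..12 (12 terms) gives 2894.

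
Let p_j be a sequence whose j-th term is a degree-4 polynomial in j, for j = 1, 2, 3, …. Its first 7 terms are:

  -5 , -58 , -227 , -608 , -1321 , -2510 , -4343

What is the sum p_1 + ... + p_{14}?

-191261

1st diffs: -53, -169, -381, -713, -1189, -1833.
2nd diffs: -116, -212, -332, -476, -644.
3rd diffs: -96, -120, -144, -168.
4th diffs: -24, -24, -24 (constant).
Newton forward-difference form: p_j = -5 + (-53)·C(j-1,1) + (-116)·C(j-1,2) + (-96)·C(j-1,3) + (-24)·C(j-1,4).
Continuing: …, -7012, -10733, -15746, -22315, …, p_{14} = -54358.
Summing j = 1..14 (14 terms) gives -191261.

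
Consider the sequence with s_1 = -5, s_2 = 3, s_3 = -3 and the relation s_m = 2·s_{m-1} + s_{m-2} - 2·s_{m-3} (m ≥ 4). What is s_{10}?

343

Applying the relation repeatedly:
s_4 = 7;  s_5 = 5;  s_6 = 23;  s_7 = 37;  s_8 = 87;  s_9 = 165;  s_{10} = 343.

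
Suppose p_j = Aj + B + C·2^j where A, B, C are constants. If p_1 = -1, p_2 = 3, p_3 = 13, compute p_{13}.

24545

The three given values yield: A + B + 2C = -1; 2A + B + 4C = 3; 3A + B + 8C = 13.
Subtracting the first from the second: A + 2C = 4.
Subtracting the second from the third: A + 4C = 10.
Solving: C = 3, A = -2, then B = -5.
Therefore p_{13} = -26 + (-5) + 3·8192 = 24545.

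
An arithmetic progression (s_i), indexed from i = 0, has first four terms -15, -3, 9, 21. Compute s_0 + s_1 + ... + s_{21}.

Common difference d = 12.
s_i = -15 + (i - 0)·12.
s_{21} = 237; S = 22·(-15 + 237)/2 = 2442.

2442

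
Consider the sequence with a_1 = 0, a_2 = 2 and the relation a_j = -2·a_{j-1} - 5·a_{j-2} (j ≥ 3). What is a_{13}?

Compute successive terms:
a_3 = -4, a_4 = -2, a_5 = 24, …, a_{10} = -718, a_{11} = 3116, a_{12} = -2642, a_{13} = -10296.

-10296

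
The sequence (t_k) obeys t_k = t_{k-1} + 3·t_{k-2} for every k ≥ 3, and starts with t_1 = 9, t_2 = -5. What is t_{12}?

17878

Step forward from the initial values:
t_3 = 22;  t_4 = 7;  t_5 = 73;  t_6 = 94;  t_7 = 313;  t_8 = 595;  t_9 = 1534;  t_{10} = 3319;  t_{11} = 7921;  t_{12} = 17878.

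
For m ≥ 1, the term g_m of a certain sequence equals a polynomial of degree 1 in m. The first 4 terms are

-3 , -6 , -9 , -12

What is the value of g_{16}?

-48

1st diffs: -3, -3, -3 (constant).
So g_m = -3m.
Evaluating at m = 16 gives g_{16} = -48.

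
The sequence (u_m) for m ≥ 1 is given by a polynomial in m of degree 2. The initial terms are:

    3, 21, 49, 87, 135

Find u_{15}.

1165

1st diffs: 18, 28, 38, 48.
2nd diffs: 10, 10, 10 (constant).
Newton forward-difference form: u_m = 3 + 18·C(m-1,1) + 10·C(m-1,2).
At m = 15: m-1 = 14, so u_{15} = 3 + 252 + 910 = 1165.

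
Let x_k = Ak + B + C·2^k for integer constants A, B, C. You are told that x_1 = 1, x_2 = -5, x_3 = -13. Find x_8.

-281

The three given values yield: A + B + 2C = 1; 2A + B + 4C = -5; 3A + B + 8C = -13.
Subtracting the first from the second: A + 2C = -6.
Subtracting the second from the third: A + 4C = -8.
Solving: C = -1, A = -4, then B = 7.
Therefore x_8 = -32 + 7 + (-1)·256 = -281.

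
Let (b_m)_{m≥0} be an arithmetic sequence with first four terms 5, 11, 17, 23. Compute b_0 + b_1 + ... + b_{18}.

1121

Common difference d = 6.
b_m = 5 + (m - 0)·6.
b_{18} = 113; S = 19·(5 + 113)/2 = 1121.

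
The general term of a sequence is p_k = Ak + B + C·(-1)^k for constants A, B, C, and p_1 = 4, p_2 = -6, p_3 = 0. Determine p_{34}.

At k = 1, 2, 3: A + B - C = 4; 2A + B + C = -6; 3A + B - C = 0.
Subtracting the first from the second: A + 2C = -10.
Subtracting the second from the third: A - 2C = 6.
Solving: C = -4, A = -2, then B = 2.
Therefore p_{34} = -68 + 2 + (-4)·1 = -70.

-70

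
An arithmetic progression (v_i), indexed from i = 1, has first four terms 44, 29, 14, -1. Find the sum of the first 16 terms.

-1096

Common difference d = -15.
v_i = 44 + (i - 1)·(-15).
v_{16} = -181; S = 16·(44 + (-181))/2 = -1096.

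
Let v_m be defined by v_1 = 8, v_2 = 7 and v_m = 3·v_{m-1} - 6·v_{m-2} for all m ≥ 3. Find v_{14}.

Step forward from the initial values:
v_3 = -27; v_4 = -123; v_5 = -207; …; v_{11} = -65367; v_{12} = -97443; v_{13} = 99873; v_{14} = 884277.

884277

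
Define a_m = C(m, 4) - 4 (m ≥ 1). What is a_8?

C(8, 4) = 70, so a_8 = 66.

66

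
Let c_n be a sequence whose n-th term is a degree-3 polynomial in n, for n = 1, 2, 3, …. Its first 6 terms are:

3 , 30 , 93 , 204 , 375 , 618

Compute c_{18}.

1st diffs: 27, 63, 111, 171, 243.
2nd diffs: 36, 48, 60, 72.
3rd diffs: 12, 12, 12 (constant).
Newton forward-difference form: c_n = 3 + 27·C(n-1,1) + 36·C(n-1,2) + 12·C(n-1,3).
At n = 18: n-1 = 17, so c_{18} = 3 + 459 + 4896 + 8160 = 13518.

13518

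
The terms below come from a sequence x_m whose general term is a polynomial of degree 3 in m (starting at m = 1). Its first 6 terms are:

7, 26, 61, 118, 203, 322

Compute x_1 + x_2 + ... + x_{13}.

1st diffs: 19, 35, 57, 85, 119.
2nd diffs: 16, 22, 28, 34.
3rd diffs: 6, 6, 6 (constant).
Newton forward-difference form: x_m = 7 + 19·C(m-1,1) + 16·C(m-1,2) + 6·C(m-1,3).
Continuing: …, 481, 686, 943, 1258, …, x_{13} = 2611.
Summing m = 1..13 (13 terms) gives 10439.

10439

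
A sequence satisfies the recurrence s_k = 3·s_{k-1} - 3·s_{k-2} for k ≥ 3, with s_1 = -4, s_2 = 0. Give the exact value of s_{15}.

8748

Compute successive terms:
s_3 = 12, s_4 = 36, s_5 = 72, …, s_{12} = -2916, s_{13} = -2916, s_{14} = 0, s_{15} = 8748.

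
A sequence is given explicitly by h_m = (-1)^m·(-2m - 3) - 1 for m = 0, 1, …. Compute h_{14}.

(-1)^14 = 1; -2m - 3 at m=14 is -31; so h_{14} = -32.

-32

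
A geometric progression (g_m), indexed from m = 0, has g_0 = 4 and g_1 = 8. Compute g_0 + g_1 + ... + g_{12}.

Common ratio r = 2.
g_m = 4·2^(m-0).
S = 4·(2^13 - 1)/(2 - 1) = 4·(8192 - 1)/(1) = 32764.

32764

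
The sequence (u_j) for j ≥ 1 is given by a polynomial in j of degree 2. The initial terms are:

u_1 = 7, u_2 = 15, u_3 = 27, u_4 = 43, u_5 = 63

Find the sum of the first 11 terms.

1st diffs: 8, 12, 16, 20.
2nd diffs: 4, 4, 4 (constant).
Newton forward-difference form: u_j = 7 + 8·C(j-1,1) + 4·C(j-1,2).
Continuing: …, 87, 115, 147, 183, …, u_{11} = 267.
Summing j = 1..11 (11 terms) gives 1177.

1177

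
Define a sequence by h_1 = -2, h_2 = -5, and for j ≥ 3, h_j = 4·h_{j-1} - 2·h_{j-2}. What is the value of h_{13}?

-3395968

Step forward from the initial values:
h_3 = -16  h_4 = -54  h_5 = -184  …  h_{10} = -85328  h_{11} = -291328  h_{12} = -994656  h_{13} = -3395968.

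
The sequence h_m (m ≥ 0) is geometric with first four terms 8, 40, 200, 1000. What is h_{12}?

Common ratio r = 5.
h_m = 8·5^(m-0).
h_{12} = 8·5^12 = 1953125000.

1953125000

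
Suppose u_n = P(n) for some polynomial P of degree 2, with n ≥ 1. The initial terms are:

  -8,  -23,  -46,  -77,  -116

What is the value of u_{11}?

1st diffs: -15, -23, -31, -39.
2nd diffs: -8, -8, -8 (constant).
So u_n = -4n^2 - 3n - 1.
Evaluating at n = 11 gives u_{11} = -518.

-518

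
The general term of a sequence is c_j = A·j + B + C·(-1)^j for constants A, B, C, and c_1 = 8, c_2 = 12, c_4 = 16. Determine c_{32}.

The three given values yield: A + B - C = 8; 2A + B + C = 12; 4A + B + C = 16.
Subtracting the first from the second: A + 2C = 4.
Subtracting the second from the third: 2A = 4.
Solving: C = 1, A = 2, then B = 7.
Therefore c_{32} = 64 + 7 + 1·1 = 72.

72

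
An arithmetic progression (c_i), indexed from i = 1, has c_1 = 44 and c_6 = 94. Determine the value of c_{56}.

Common difference d = (94 - 44) / (6 - 1) = 10.
c_i = 44 + (i - 1)·10.
c_{56} = 44 + 55·10 = 594.

594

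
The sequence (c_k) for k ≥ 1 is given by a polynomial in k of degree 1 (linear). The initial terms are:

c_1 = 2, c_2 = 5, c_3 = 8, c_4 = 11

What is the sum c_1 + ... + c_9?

126

1st diffs: 3, 3, 3 (constant).
So c_k = 3k - 1.
Continuing: …, 14, 17, 20, 23, …, c_9 = 26.
Summing k = 1..9 (9 terms) gives 126.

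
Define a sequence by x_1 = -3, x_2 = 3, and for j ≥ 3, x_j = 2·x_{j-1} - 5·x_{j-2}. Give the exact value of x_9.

Iterate the recurrence:
x_3 = 21  x_4 = 27  x_5 = -51  x_6 = -237  x_7 = -219  x_8 = 747  x_9 = 2589.

2589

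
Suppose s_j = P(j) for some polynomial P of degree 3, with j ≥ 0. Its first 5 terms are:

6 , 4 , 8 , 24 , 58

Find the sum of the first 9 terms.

1242

1st diffs: -2, 4, 16, 34.
2nd diffs: 6, 12, 18.
3rd diffs: 6, 6 (constant).
So s_j = j^3 - 3j + 6.
Continuing: 116, 204, 328, 494.
Summing j = 0..8 (9 terms) gives 1242.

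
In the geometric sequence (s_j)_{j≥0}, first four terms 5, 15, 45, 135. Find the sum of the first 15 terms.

Common ratio r = 3.
s_j = 5·3^(j-0).
S = 5·(3^15 - 1)/(3 - 1) = 5·(14348907 - 1)/(2) = 35872265.

35872265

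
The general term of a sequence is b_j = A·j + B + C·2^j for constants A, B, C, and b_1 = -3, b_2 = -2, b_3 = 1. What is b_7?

117

Write the equations: A + B + 2C = -3; 2A + B + 4C = -2; 3A + B + 8C = 1.
Subtracting the first from the second: A + 2C = 1.
Subtracting the second from the third: A + 4C = 3.
Solving: C = 1, A = -1, then B = -4.
Therefore b_7 = -7 + (-4) + 1·128 = 117.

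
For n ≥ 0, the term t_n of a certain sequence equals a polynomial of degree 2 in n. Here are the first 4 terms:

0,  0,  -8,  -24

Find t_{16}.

-960

1st diffs: 0, -8, -16.
2nd diffs: -8, -8 (constant).
Newton forward-difference form: t_n = (-8)·C(n,2).
At n = 16: n = 16, so t_{16} = -960 = -960.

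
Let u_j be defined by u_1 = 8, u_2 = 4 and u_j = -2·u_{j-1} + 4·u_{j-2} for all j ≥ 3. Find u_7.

1536

Compute successive terms:
u_3 = 24  u_4 = -32  u_5 = 160  u_6 = -448  u_7 = 1536.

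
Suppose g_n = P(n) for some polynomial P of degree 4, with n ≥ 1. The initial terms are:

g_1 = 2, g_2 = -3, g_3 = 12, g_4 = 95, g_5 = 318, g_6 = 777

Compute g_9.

1st diffs: -5, 15, 83, 223, 459.
2nd diffs: 20, 68, 140, 236.
3rd diffs: 48, 72, 96.
4th diffs: 24, 24 (constant).
Newton forward-difference form: g_n = 2 + (-5)·C(n-1,1) + 20·C(n-1,2) + 48·C(n-1,3) + 24·C(n-1,4).
At n = 9: n-1 = 8, so g_9 = 2 - 40 + 560 + 2688 + 1680 = 4890.

4890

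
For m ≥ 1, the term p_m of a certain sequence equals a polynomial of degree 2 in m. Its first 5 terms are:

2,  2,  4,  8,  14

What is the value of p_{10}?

1st diffs: 0, 2, 4, 6.
2nd diffs: 2, 2, 2 (constant).
Newton forward-difference form: p_m = 2 + 2·C(m-1,2).
At m = 10: m-1 = 9, so p_{10} = 2 + 72 = 74.

74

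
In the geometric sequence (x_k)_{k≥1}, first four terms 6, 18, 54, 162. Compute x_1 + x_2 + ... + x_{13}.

Common ratio r = 3.
x_k = 6·3^(k-1).
S = 6·(3^13 - 1)/(3 - 1) = 6·(1594323 - 1)/(2) = 4782966.

4782966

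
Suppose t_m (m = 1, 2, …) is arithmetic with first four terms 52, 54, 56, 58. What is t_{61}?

172

Common difference d = 2.
t_m = 52 + (m - 1)·2.
t_{61} = 52 + 60·2 = 172.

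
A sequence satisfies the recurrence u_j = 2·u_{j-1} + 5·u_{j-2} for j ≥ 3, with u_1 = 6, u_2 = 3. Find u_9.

u_3 = 36;  u_4 = 87;  u_5 = 354;  u_6 = 1143;  u_7 = 4056;  u_8 = 13827;  u_9 = 47934.

47934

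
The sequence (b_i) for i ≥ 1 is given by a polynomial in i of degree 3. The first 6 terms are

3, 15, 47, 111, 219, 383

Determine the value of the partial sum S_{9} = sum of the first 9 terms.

1st diffs: 12, 32, 64, 108, 164.
2nd diffs: 20, 32, 44, 56.
3rd diffs: 12, 12, 12 (constant).
Newton forward-difference form: b_i = 3 + 12·C(i-1,1) + 20·C(i-1,2) + 12·C(i-1,3).
Continuing: 615, 927, 1331.
Summing i = 1..9 (9 terms) gives 3651.

3651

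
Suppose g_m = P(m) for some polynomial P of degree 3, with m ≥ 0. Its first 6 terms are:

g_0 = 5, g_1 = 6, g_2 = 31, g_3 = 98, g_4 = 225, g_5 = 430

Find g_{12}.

1st diffs: 1, 25, 67, 127, 205.
2nd diffs: 24, 42, 60, 78.
3rd diffs: 18, 18, 18 (constant).
So g_m = 3m^3 + 3m^2 - 5m + 5.
Evaluating at m = 12 gives g_{12} = 5561.

5561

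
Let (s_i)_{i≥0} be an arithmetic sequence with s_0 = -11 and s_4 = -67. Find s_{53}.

Common difference d = (-67 - (-11)) / (4 - 0) = -14.
s_i = -11 + (i - 0)·(-14).
s_{53} = -11 + 53·(-14) = -753.

-753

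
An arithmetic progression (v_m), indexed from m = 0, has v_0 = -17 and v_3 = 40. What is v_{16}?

Common difference d = (40 - (-17)) / (3 - 0) = 19.
v_m = -17 + (m - 0)·19.
v_{16} = -17 + 16·19 = 287.

287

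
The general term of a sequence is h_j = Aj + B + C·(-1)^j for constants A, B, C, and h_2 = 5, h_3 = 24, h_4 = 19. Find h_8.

47

At j = 2, 3, 4: 2A + B + C = 5; 3A + B - C = 24; 4A + B + C = 19.
Subtracting the first from the second: A - 2C = 19.
Subtracting the second from the third: A + 2C = -5.
Solving: C = -6, A = 7, then B = -3.
Hence h_8 = 7·8 + (-3) + (-6)·1 = 47.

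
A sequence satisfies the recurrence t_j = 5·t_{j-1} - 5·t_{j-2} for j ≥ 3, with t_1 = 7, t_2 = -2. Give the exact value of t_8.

Iterate the recurrence:
t_3 = -45;  t_4 = -215;  t_5 = -850;  t_6 = -3175;  t_7 = -11625;  t_8 = -42250.

-42250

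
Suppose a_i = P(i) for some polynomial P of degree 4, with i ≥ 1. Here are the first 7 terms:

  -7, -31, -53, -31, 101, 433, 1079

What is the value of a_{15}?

39151

1st diffs: -24, -22, 22, 132, 332, 646.
2nd diffs: 2, 44, 110, 200, 314.
3rd diffs: 42, 66, 90, 114.
4th diffs: 24, 24, 24 (constant).
Newton forward-difference form: a_i = -7 + (-24)·C(i-1,1) + 2·C(i-1,2) + 42·C(i-1,3) + 24·C(i-1,4).
At i = 15: i-1 = 14, so a_{15} = -7 - 336 + 182 + 15288 + 24024 = 39151.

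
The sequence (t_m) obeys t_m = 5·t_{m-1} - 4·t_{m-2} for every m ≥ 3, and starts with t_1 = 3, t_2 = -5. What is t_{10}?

Compute successive terms:
t_3 = -37  t_4 = -165  t_5 = -677  t_6 = -2725  t_7 = -10917  t_8 = -43685  t_9 = -174757  t_{10} = -699045.
(Characteristic roots are 4 and 1.)

-699045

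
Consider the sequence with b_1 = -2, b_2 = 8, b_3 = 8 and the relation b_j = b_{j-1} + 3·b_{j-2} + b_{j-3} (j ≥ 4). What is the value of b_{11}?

Compute successive terms:
b_4 = 30  b_5 = 62  b_6 = 160  b_7 = 376  b_8 = 918  b_9 = 2206  b_{10} = 5336  b_{11} = 12872.

12872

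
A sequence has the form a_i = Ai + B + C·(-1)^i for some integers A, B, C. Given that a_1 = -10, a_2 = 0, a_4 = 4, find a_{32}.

60

Plug in i = 1, 2, 4: A + B - C = -10; 2A + B + C = 0; 4A + B + C = 4.
Subtracting the first from the second: A + 2C = 10.
Subtracting the second from the third: 2A = 4.
Solving: C = 4, A = 2, then B = -8.
Hence a_{32} = 2·32 + (-8) + 4·1 = 60.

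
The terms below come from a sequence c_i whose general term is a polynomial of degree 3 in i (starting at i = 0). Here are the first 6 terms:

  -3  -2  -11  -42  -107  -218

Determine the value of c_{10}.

-1883

1st diffs: 1, -9, -31, -65, -111.
2nd diffs: -10, -22, -34, -46.
3rd diffs: -12, -12, -12 (constant).
Newton forward-difference form: c_i = -3 + 1·C(i,1) + (-10)·C(i,2) + (-12)·C(i,3).
At i = 10: i = 10, so c_{10} = -3 + 10 - 450 - 1440 = -1883.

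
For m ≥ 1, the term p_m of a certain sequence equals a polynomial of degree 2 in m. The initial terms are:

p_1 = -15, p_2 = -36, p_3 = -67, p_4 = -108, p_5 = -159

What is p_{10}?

1st diffs: -21, -31, -41, -51.
2nd diffs: -10, -10, -10 (constant).
So p_m = -5m^2 - 6m - 4.
Evaluating at m = 10 gives p_{10} = -564.

-564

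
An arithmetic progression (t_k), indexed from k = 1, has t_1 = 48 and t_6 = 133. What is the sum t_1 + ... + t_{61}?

Common difference d = (133 - 48) / (6 - 1) = 17.
t_k = 48 + (k - 1)·17.
t_{61} = 1068; S = 61·(48 + 1068)/2 = 34038.

34038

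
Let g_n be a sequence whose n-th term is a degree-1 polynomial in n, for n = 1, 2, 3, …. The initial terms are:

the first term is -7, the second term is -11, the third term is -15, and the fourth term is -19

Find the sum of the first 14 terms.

1st diffs: -4, -4, -4 (constant).
So g_n = -4n - 3.
Continuing: …, -23, -27, -31, -35, …, g_{14} = -59.
Summing n = 1..14 (14 terms) gives -462.

-462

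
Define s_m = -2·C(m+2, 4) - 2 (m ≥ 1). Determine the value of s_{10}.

-992

C(12, 4) = 495, so s_{10} = -992.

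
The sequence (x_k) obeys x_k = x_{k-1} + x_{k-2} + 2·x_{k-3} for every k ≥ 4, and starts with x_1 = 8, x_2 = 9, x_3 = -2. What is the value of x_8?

Applying the relation repeatedly:
x_4 = 23, x_5 = 39, x_6 = 58, x_7 = 143, x_8 = 279.

279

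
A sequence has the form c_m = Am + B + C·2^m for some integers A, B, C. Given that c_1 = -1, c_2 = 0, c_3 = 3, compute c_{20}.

Write the equations: A + B + 2C = -1; 2A + B + 4C = 0; 3A + B + 8C = 3.
Subtracting the first from the second: A + 2C = 1.
Subtracting the second from the third: A + 4C = 3.
Solving: C = 1, A = -1, then B = -2.
So c_m = -1·m + (-2) + 1·2^m; at m=20 this is 1048554.

1048554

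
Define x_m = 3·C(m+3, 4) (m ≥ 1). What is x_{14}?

7140

C(17, 4) = 2380, so x_{14} = 7140.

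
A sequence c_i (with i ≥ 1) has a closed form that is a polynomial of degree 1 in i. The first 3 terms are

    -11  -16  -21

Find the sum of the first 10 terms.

-335

1st diffs: -5, -5 (constant).
So c_i = -5i - 6.
Continuing: …, -26, -31, -36, -41, …, c_{10} = -56.
Summing i = 1..10 (10 terms) gives -335.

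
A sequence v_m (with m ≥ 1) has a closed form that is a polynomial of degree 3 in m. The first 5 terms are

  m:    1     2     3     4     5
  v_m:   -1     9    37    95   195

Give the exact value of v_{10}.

1st diffs: 10, 28, 58, 100.
2nd diffs: 18, 30, 42.
3rd diffs: 12, 12 (constant).
Newton forward-difference form: v_m = -1 + 10·C(m-1,1) + 18·C(m-1,2) + 12·C(m-1,3).
At m = 10: m-1 = 9, so v_{10} = -1 + 90 + 648 + 1008 = 1745.

1745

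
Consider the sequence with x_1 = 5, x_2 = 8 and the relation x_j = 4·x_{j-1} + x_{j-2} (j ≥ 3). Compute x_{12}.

16178412

Iterate the recurrence:
x_3 = 37, x_4 = 156, x_5 = 661, x_6 = 2800, x_7 = 11861, x_8 = 50244, x_9 = 212837, x_{10} = 901592, x_{11} = 3819205, x_{12} = 16178412.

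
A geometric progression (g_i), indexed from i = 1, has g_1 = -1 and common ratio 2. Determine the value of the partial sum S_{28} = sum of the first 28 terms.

g_i = (-1)·2^(i-1).
S = (-1)·(2^28 - 1)/(2 - 1) = (-1)·(268435456 - 1)/(1) = -268435455.

-268435455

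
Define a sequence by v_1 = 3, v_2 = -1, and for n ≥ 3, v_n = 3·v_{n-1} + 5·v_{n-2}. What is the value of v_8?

v_3 = 12; v_4 = 31; v_5 = 153; v_6 = 614; v_7 = 2607; v_8 = 10891.

10891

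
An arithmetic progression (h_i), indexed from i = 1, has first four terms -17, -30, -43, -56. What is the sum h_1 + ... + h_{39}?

Common difference d = -13.
h_i = -17 + (i - 1)·(-13).
h_{39} = -511; S = 39·(-17 + (-511))/2 = -10296.

-10296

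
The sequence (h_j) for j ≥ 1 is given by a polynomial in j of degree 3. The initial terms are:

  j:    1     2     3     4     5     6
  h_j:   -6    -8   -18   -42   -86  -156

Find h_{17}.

-4358

1st diffs: -2, -10, -24, -44, -70.
2nd diffs: -8, -14, -20, -26.
3rd diffs: -6, -6, -6 (constant).
So h_j = -j^3 + 2j^2 - j - 6.
Evaluating at j = 17 gives h_{17} = -4358.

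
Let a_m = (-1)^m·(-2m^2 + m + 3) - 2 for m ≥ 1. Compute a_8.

-119

(-1)^8 = 1; -2m^2 + m + 3 at m=8 is -117; so a_8 = -119.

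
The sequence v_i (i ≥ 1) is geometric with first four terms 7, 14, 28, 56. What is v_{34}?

60129542144

Common ratio r = 2.
v_i = 7·2^(i-1).
v_{34} = 7·2^33 = 60129542144.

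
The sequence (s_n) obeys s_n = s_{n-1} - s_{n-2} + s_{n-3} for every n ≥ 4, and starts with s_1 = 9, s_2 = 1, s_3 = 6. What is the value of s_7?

Applying the relation repeatedly:
s_4 = 14  s_5 = 9  s_6 = 1  s_7 = 6.

6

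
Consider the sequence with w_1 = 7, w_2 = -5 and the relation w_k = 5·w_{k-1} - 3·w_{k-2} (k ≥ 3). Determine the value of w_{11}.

Applying the relation repeatedly:
w_3 = -46, w_4 = -215, w_5 = -937, w_6 = -4040, w_7 = -17389, w_8 = -74825, w_9 = -321958, w_{10} = -1385315, w_{11} = -5960701.

-5960701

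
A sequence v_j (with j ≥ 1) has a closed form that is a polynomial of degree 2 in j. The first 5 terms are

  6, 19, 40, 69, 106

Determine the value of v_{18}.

1315

1st diffs: 13, 21, 29, 37.
2nd diffs: 8, 8, 8 (constant).
Newton forward-difference form: v_j = 6 + 13·C(j-1,1) + 8·C(j-1,2).
At j = 18: j-1 = 17, so v_{18} = 6 + 221 + 1088 = 1315.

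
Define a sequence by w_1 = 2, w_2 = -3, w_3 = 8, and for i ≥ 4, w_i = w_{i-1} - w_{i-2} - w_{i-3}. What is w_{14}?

Step forward from the initial values:
w_4 = 9  w_5 = 4  w_6 = -13  …  w_{11} = 60  w_{12} = -27  w_{13} = -152  w_{14} = -185.

-185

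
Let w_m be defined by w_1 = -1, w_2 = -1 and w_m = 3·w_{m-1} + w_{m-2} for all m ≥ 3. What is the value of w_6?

w_3 = -4; w_4 = -13; w_5 = -43; w_6 = -142.

-142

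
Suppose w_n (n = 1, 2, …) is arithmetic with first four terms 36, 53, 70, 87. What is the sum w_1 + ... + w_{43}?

16899

Common difference d = 17.
w_n = 36 + (n - 1)·17.
w_{43} = 750; S = 43·(36 + 750)/2 = 16899.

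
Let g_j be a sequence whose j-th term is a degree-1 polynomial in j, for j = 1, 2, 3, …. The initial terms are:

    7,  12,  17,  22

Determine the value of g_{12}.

1st diffs: 5, 5, 5 (constant).
So g_j = 5j + 2.
Evaluating at j = 12 gives g_{12} = 62.

62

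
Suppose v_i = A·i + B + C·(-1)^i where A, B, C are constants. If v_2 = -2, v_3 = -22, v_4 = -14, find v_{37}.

-226

Plug in i = 2, 3, 4: 2A + B + C = -2; 3A + B - C = -22; 4A + B + C = -14.
Subtracting the first from the second: A - 2C = -20.
Subtracting the second from the third: A + 2C = 8.
Solving: C = 7, A = -6, then B = 3.
Therefore v_{37} = -222 + 3 + 7·(-1) = -226.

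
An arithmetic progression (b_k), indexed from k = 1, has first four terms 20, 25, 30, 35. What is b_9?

60

Common difference d = 5.
b_k = 20 + (k - 1)·5.
b_9 = 20 + 8·5 = 60.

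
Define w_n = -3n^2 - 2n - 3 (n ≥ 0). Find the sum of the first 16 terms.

-4008

Over n = 0..15: Σn = 120, Σn² = 1240.
Total = (-3)·1240 + (-2)·120 + (-3)·16 = -4008.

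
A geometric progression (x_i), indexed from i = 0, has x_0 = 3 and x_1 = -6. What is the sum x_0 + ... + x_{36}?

137438953473

Common ratio r = -2.
x_i = 3·(-2)^(i-0).
S = 3·((-2)^37 - 1)/(-2 - 1) = 3·(-137438953472 - 1)/(-3) = 137438953473.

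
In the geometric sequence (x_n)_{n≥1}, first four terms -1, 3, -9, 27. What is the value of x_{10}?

Common ratio r = -3.
x_n = (-1)·(-3)^(n-1).
x_{10} = (-1)·(-3)^9 = 19683.

19683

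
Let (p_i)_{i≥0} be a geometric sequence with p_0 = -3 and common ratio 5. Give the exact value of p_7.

p_i = (-3)·5^(i-0).
p_7 = (-3)·5^7 = -234375.

-234375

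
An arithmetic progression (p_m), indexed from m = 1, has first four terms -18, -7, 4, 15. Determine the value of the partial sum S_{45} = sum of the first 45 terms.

10080

Common difference d = 11.
p_m = -18 + (m - 1)·11.
p_{45} = 466; S = 45·(-18 + 466)/2 = 10080.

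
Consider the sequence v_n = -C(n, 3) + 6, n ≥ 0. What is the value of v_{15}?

-449

C(15, 3) = 455, so v_{15} = -449.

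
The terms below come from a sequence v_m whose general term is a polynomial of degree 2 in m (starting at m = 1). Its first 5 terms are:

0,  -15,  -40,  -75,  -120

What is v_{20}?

-1995

1st diffs: -15, -25, -35, -45.
2nd diffs: -10, -10, -10 (constant).
So v_m = -5m^2 + 5.
Evaluating at m = 20 gives v_{20} = -1995.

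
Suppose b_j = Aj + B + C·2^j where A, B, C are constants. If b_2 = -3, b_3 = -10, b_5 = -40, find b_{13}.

Plug in j = 2, 3, 5: 2A + B + 4C = -3; 3A + B + 8C = -10; 5A + B + 32C = -40.
Subtracting the first from the second: A + 4C = -7.
Subtracting the second from the third: 2A + 24C = -30.
Solving: C = -1, A = -3, then B = 7.
So b_j = -3·j + 7 + (-1)·2^j; at j=13 this is -8224.

-8224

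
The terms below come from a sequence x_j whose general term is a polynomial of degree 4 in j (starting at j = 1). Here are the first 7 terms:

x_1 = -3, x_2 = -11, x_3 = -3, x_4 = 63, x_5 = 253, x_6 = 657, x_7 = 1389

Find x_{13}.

22077

1st diffs: -8, 8, 66, 190, 404, 732.
2nd diffs: 16, 58, 124, 214, 328.
3rd diffs: 42, 66, 90, 114.
4th diffs: 24, 24, 24 (constant).
Newton forward-difference form: x_j = -3 + (-8)·C(j-1,1) + 16·C(j-1,2) + 42·C(j-1,3) + 24·C(j-1,4).
At j = 13: j-1 = 12, so x_{13} = -3 - 96 + 1056 + 9240 + 11880 = 22077.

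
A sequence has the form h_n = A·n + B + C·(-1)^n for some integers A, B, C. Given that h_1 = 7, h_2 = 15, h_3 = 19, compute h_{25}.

The three given values yield: A + B - C = 7; 2A + B + C = 15; 3A + B - C = 19.
Subtracting the first from the second: A + 2C = 8.
Subtracting the second from the third: A - 2C = 4.
Solving: C = 1, A = 6, then B = 2.
Therefore h_{25} = 150 + 2 + 1·(-1) = 151.

151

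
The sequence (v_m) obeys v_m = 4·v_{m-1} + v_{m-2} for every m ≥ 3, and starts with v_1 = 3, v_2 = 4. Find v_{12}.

8297216

v_3 = 19  v_4 = 80  v_5 = 339  v_6 = 1436  v_7 = 6083  v_8 = 25768  v_9 = 109155  v_{10} = 462388  v_{11} = 1958707  v_{12} = 8297216.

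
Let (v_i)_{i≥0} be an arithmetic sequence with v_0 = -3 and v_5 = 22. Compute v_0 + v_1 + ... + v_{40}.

Common difference d = (22 - (-3)) / (5 - 0) = 5.
v_i = -3 + (i - 0)·5.
v_{40} = 197; S = 41·(-3 + 197)/2 = 3977.

3977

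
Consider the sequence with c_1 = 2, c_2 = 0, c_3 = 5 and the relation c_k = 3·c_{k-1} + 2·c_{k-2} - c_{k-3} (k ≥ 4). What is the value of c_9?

c_4 = 13, c_5 = 49, c_6 = 168, c_7 = 589, c_8 = 2054, c_9 = 7172.

7172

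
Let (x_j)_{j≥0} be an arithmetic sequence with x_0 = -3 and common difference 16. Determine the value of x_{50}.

x_j = -3 + (j - 0)·16.
x_{50} = -3 + 50·16 = 797.

797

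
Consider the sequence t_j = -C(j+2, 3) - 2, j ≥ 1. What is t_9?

-167

C(11, 3) = 165, so t_9 = -167.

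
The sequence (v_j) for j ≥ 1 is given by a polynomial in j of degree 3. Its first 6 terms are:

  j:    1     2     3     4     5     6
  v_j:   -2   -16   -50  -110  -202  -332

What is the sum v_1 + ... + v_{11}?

-6072

1st diffs: -14, -34, -60, -92, -130.
2nd diffs: -20, -26, -32, -38.
3rd diffs: -6, -6, -6 (constant).
Newton forward-difference form: v_j = -2 + (-14)·C(j-1,1) + (-20)·C(j-1,2) + (-6)·C(j-1,3).
Continuing: …, -506, -730, -1010, -1352, …, v_{11} = -1762.
Summing j = 1..11 (11 terms) gives -6072.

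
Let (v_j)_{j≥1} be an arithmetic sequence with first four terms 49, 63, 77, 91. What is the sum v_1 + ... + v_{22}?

Common difference d = 14.
v_j = 49 + (j - 1)·14.
v_{22} = 343; S = 22·(49 + 343)/2 = 4312.

4312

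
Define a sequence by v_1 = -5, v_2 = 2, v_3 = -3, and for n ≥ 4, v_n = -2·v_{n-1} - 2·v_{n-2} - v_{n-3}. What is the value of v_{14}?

Compute successive terms:
v_4 = 7;  v_5 = -10;  v_6 = 9;  …;  v_{11} = -10;  v_{12} = 9;  v_{13} = -5;  v_{14} = 2.

2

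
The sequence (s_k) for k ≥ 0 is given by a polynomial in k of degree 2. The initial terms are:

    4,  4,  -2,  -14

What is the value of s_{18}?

-914

1st diffs: 0, -6, -12.
2nd diffs: -6, -6 (constant).
Newton forward-difference form: s_k = 4 + (-6)·C(k,2).
At k = 18: k = 18, so s_{18} = 4 - 918 = -914.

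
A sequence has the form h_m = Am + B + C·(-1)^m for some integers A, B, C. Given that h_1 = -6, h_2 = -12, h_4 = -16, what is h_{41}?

Plug in m = 1, 2, 4: A + B - C = -6; 2A + B + C = -12; 4A + B + C = -16.
Subtracting the first from the second: A + 2C = -6.
Subtracting the second from the third: 2A = -4.
Solving: C = -2, A = -2, then B = -6.
So h_m = -2·m + (-6) + (-2)·(-1)^m; at m=41 this is -86.

-86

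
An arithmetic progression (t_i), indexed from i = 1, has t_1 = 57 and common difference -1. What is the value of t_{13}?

45

t_i = 57 + (i - 1)·(-1).
t_{13} = 57 + 12·(-1) = 45.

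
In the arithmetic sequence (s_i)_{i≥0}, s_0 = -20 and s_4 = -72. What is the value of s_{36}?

-488

Common difference d = (-72 - (-20)) / (4 - 0) = -13.
s_i = -20 + (i - 0)·(-13).
s_{36} = -20 + 36·(-13) = -488.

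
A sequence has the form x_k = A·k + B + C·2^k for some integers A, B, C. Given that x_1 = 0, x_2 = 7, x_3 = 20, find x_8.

769

Plug in k = 1, 2, 3: A + B + 2C = 0; 2A + B + 4C = 7; 3A + B + 8C = 20.
Subtracting the first from the second: A + 2C = 7.
Subtracting the second from the third: A + 4C = 13.
Solving: C = 3, A = 1, then B = -7.
So x_k = 1·k + (-7) + 3·2^k; at k=8 this is 769.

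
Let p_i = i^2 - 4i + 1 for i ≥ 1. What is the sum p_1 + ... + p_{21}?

Over i = 1..21: Σi = 231, Σi² = 3311.
Total = (1)·3311 + (-4)·231 + (1)·21 = 2408.

2408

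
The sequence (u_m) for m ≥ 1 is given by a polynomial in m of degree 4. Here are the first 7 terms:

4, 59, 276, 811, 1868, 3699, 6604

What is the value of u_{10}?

25483

1st diffs: 55, 217, 535, 1057, 1831, 2905.
2nd diffs: 162, 318, 522, 774, 1074.
3rd diffs: 156, 204, 252, 300.
4th diffs: 48, 48, 48 (constant).
Newton forward-difference form: u_m = 4 + 55·C(m-1,1) + 162·C(m-1,2) + 156·C(m-1,3) + 48·C(m-1,4).
At m = 10: m-1 = 9, so u_{10} = 4 + 495 + 5832 + 13104 + 6048 = 25483.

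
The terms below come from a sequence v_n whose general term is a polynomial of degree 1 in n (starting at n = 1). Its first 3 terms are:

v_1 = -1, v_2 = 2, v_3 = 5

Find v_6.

1st diffs: 3, 3 (constant).
So v_n = 3n - 4.
Evaluating at n = 6 gives v_6 = 14.

14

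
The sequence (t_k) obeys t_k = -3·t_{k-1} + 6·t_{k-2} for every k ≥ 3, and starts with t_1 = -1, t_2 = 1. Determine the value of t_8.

Iterate the recurrence:
t_3 = -9; t_4 = 33; t_5 = -153; t_6 = 657; t_7 = -2889; t_8 = 12609.

12609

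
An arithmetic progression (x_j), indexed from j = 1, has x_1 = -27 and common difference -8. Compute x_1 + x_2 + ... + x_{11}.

-737

x_j = -27 + (j - 1)·(-8).
x_{11} = -107; S = 11·(-27 + (-107))/2 = -737.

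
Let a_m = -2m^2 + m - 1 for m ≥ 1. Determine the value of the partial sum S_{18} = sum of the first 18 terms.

-4065

Over m = 1..18: Σm = 171, Σm² = 2109.
Total = (-2)·2109 + (1)·171 + (-1)·18 = -4065.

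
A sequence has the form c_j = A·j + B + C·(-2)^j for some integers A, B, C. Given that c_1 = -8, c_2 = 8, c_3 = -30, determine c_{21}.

Plug in j = 1, 2, 3: A + B - 2C = -8; 2A + B + 4C = 8; 3A + B - 8C = -30.
Subtracting the first from the second: A + 6C = 16.
Subtracting the second from the third: A - 12C = -38.
Solving: C = 3, A = -2, then B = 0.
Therefore c_{21} = -42 + 0 + 3·(-2097152) = -6291498.

-6291498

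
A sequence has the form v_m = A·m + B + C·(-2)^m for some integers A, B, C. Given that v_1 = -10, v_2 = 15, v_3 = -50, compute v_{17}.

At m = 1, 2, 3: A + B - 2C = -10; 2A + B + 4C = 15; 3A + B - 8C = -50.
Subtracting the first from the second: A + 6C = 25.
Subtracting the second from the third: A - 12C = -65.
Solving: C = 5, A = -5, then B = 5.
Hence v_{17} = -5·17 + 5 + 5·(-131072) = -655440.

-655440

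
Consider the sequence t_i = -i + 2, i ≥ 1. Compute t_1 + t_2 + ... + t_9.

-27

Over i = 1..9: Σi = 45.
Total = (-1)·45 + (2)·9 = -27.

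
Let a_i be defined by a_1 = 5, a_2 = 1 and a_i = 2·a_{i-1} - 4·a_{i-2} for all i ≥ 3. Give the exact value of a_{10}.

-2560

Compute successive terms:
a_3 = -18  a_4 = -40  a_5 = -8  a_6 = 144  a_7 = 320  a_8 = 64  a_9 = -1152  a_{10} = -2560.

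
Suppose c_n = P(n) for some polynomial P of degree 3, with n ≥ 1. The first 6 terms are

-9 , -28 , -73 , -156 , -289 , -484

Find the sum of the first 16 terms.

-38824

1st diffs: -19, -45, -83, -133, -195.
2nd diffs: -26, -38, -50, -62.
3rd diffs: -12, -12, -12 (constant).
Newton forward-difference form: c_n = -9 + (-19)·C(n-1,1) + (-26)·C(n-1,2) + (-12)·C(n-1,3).
Continuing: …, -753, -1108, -1561, -2124, …, c_{16} = -8484.
Summing n = 1..16 (16 terms) gives -38824.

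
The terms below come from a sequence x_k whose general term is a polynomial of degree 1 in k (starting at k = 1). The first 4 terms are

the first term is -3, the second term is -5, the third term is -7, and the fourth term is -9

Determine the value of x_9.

-19

1st diffs: -2, -2, -2 (constant).
So x_k = -2k - 1.
Evaluating at k = 9 gives x_9 = -19.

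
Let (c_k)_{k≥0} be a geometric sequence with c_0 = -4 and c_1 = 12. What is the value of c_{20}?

-13947137604

Common ratio r = -3.
c_k = (-4)·(-3)^(k-0).
c_{20} = (-4)·(-3)^20 = -13947137604.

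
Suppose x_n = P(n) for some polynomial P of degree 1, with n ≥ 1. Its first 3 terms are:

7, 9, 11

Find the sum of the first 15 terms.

315

1st diffs: 2, 2 (constant).
So x_n = 2n + 5.
Continuing: …, 13, 15, 17, 19, …, x_{15} = 35.
Summing n = 1..15 (15 terms) gives 315.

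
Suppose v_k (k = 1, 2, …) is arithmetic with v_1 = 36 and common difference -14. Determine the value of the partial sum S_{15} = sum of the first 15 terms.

v_k = 36 + (k - 1)·(-14).
v_{15} = -160; S = 15·(36 + (-160))/2 = -930.

-930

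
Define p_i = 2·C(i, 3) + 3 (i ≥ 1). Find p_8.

C(8, 3) = 56, so p_8 = 115.

115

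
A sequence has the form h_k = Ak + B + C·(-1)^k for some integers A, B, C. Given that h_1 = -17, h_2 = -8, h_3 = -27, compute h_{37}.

-197

Plug in k = 1, 2, 3: A + B - C = -17; 2A + B + C = -8; 3A + B - C = -27.
Subtracting the first from the second: A + 2C = 9.
Subtracting the second from the third: A - 2C = -19.
Solving: C = 7, A = -5, then B = -5.
Therefore h_{37} = -185 + (-5) + 7·(-1) = -197.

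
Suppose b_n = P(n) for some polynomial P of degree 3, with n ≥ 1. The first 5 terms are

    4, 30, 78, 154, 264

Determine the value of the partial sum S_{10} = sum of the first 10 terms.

5110

1st diffs: 26, 48, 76, 110.
2nd diffs: 22, 28, 34.
3rd diffs: 6, 6 (constant).
Newton forward-difference form: b_n = 4 + 26·C(n-1,1) + 22·C(n-1,2) + 6·C(n-1,3).
Continuing: …, 414, 610, 858, 1164, …, b_{10} = 1534.
Summing n = 1..10 (10 terms) gives 5110.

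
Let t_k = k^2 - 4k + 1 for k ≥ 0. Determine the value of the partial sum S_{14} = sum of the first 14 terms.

469

Over k = 0..13: Σk = 91, Σk² = 819.
Total = (1)·819 + (-4)·91 + (1)·14 = 469.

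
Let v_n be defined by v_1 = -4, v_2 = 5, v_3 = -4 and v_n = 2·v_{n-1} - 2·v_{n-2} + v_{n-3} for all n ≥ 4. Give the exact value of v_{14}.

Step forward from the initial values:
v_4 = -22, v_5 = -31, v_6 = -22, …, v_{11} = -31, v_{12} = -22, v_{13} = -4, v_{14} = 5.

5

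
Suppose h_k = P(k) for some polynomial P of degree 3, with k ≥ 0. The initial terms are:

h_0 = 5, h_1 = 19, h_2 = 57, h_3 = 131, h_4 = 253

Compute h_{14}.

1st diffs: 14, 38, 74, 122.
2nd diffs: 24, 36, 48.
3rd diffs: 12, 12 (constant).
So h_k = 2k^3 + 6k^2 + 6k + 5.
Evaluating at k = 14 gives h_{14} = 6753.

6753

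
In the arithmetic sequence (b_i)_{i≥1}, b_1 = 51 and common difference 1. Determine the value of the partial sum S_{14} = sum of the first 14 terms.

b_i = 51 + (i - 1)·1.
b_{14} = 64; S = 14·(51 + 64)/2 = 805.

805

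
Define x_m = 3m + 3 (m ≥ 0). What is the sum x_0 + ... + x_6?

Over m = 0..6: Σm = 21.
Total = (3)·21 + (3)·7 = 84.

84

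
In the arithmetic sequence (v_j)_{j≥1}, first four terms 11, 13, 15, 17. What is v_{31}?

Common difference d = 2.
v_j = 11 + (j - 1)·2.
v_{31} = 11 + 30·2 = 71.

71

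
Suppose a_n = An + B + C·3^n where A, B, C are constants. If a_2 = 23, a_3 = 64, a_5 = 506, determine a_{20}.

6973568897

The three given values yield: 2A + B + 9C = 23; 3A + B + 27C = 64; 5A + B + 243C = 506.
Subtracting the first from the second: A + 18C = 41.
Subtracting the second from the third: 2A + 216C = 442.
Solving: C = 2, A = 5, then B = -5.
Therefore a_{20} = 100 + (-5) + 2·3486784401 = 6973568897.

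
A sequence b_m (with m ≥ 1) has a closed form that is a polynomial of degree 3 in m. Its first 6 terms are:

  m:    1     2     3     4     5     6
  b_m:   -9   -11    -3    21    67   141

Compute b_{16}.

1st diffs: -2, 8, 24, 46, 74.
2nd diffs: 10, 16, 22, 28.
3rd diffs: 6, 6, 6 (constant).
Newton forward-difference form: b_m = -9 + (-2)·C(m-1,1) + 10·C(m-1,2) + 6·C(m-1,3).
At m = 16: m-1 = 15, so b_{16} = -9 - 30 + 1050 + 2730 = 3741.

3741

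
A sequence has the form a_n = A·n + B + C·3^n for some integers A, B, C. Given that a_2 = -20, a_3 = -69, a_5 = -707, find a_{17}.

The three given values yield: 2A + B + 9C = -20; 3A + B + 27C = -69; 5A + B + 243C = -707.
Subtracting the first from the second: A + 18C = -49.
Subtracting the second from the third: 2A + 216C = -638.
Solving: C = -3, A = 5, then B = -3.
Hence a_{17} = 5·17 + (-3) + (-3)·129140163 = -387420407.

-387420407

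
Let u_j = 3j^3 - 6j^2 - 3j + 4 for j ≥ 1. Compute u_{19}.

u_{19} = 3·19^3 - 6·19^2 - 3·19 + 4 = 18358.

18358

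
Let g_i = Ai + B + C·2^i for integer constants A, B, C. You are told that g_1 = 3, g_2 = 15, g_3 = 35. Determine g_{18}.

At i = 1, 2, 3: A + B + 2C = 3; 2A + B + 4C = 15; 3A + B + 8C = 35.
Subtracting the first from the second: A + 2C = 12.
Subtracting the second from the third: A + 4C = 20.
Solving: C = 4, A = 4, then B = -9.
Therefore g_{18} = 72 + (-9) + 4·262144 = 1048639.

1048639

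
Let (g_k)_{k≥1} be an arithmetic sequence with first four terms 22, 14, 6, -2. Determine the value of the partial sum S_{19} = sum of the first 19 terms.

-950

Common difference d = -8.
g_k = 22 + (k - 1)·(-8).
g_{19} = -122; S = 19·(22 + (-122))/2 = -950.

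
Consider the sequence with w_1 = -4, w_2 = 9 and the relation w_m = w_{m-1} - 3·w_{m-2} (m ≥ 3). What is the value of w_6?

Compute successive terms:
w_3 = 21  w_4 = -6  w_5 = -69  w_6 = -51.

-51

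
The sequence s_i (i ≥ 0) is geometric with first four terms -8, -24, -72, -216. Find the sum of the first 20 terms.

Common ratio r = 3.
s_i = (-8)·3^(i-0).
S = (-8)·(3^20 - 1)/(3 - 1) = (-8)·(3486784401 - 1)/(2) = -13947137600.

-13947137600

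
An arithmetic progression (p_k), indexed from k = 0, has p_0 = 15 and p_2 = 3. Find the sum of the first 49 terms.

-6321

Common difference d = (3 - 15) / (2 - 0) = -6.
p_k = 15 + (k - 0)·(-6).
p_{48} = -273; S = 49·(15 + (-273))/2 = -6321.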